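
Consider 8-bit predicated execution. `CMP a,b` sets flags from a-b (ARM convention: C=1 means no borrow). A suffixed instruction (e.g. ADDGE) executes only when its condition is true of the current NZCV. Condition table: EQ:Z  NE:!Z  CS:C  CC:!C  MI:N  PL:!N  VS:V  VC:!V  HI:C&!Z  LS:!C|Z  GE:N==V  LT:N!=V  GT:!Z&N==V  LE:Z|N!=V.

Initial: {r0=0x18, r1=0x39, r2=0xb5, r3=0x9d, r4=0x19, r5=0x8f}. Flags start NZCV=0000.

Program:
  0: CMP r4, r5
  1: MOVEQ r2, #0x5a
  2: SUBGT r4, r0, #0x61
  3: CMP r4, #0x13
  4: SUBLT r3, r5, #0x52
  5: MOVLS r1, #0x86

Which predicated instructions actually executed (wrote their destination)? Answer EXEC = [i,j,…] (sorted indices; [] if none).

EXEC = [2,4]

[0] flags=1001 → (cmp)
[1] flags=1001 EQ?F → skip
[2] flags=1001 GT?T → r4=0xb7
[3] flags=1010 → (cmp)
[4] flags=1010 LT?T → r3=0x3d
[5] flags=1010 LS?F → skip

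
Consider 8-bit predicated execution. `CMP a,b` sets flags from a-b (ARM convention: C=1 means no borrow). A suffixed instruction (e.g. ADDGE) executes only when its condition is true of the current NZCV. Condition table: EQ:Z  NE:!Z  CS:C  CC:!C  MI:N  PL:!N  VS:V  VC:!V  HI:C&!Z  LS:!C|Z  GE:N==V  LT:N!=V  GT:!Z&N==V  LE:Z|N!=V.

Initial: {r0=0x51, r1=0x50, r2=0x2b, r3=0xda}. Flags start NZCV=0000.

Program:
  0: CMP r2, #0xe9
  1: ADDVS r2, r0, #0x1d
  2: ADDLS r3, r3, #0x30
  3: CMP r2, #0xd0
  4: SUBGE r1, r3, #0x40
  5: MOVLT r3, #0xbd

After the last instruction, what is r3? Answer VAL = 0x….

[0] flags=0000 → (cmp)
[1] flags=0000 VS?F → skip
[2] flags=0000 LS?T → r3=0x0a
[3] flags=0000 → (cmp)
[4] flags=0000 GE?T → r1=0xca
[5] flags=0000 LT?F → skip

VAL = 0x0a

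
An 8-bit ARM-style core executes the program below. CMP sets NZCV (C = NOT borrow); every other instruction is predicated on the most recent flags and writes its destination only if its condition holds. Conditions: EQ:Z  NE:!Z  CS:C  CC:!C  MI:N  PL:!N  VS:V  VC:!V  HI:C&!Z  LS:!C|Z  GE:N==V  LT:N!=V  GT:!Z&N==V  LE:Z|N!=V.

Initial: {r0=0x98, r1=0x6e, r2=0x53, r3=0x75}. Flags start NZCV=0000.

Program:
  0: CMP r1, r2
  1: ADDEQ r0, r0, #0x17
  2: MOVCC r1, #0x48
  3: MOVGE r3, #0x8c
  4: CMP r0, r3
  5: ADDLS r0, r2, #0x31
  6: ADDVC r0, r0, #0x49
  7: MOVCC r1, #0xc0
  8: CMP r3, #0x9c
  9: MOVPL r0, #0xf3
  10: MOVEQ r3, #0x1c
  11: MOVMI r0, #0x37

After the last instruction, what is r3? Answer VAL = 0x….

VAL = 0x8c

[0] flags=0010 → (cmp)
[1] flags=0010 EQ?F → skip
[2] flags=0010 CC?F → skip
[3] flags=0010 GE?T → r3=0x8c
[4] flags=0010 → (cmp)
[5] flags=0010 LS?F → skip
[6] flags=0010 VC?T → r0=0xe1
[7] flags=0010 CC?F → skip
[8] flags=1000 → (cmp)
[9] flags=1000 PL?F → skip
[10] flags=1000 EQ?F → skip
[11] flags=1000 MI?T → r0=0x37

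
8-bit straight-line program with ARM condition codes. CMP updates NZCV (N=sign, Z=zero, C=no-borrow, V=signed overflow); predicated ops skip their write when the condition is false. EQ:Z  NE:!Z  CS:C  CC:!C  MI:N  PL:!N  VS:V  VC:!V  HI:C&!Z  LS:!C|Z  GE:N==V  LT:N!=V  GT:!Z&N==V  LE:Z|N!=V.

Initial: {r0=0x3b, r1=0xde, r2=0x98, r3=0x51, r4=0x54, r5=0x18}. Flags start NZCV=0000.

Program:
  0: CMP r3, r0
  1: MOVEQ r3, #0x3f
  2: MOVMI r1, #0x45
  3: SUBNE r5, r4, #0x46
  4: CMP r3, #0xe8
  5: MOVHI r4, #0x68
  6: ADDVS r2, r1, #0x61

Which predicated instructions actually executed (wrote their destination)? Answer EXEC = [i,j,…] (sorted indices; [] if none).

0: ✓ CMP  NZCV=0010
1: · MOVEQ
2: · MOVMI
3: ✓ SUBNE  r5←0x0e
4: ✓ CMP  NZCV=0000
5: · MOVHI
6: · ADDVS

EXEC = [3]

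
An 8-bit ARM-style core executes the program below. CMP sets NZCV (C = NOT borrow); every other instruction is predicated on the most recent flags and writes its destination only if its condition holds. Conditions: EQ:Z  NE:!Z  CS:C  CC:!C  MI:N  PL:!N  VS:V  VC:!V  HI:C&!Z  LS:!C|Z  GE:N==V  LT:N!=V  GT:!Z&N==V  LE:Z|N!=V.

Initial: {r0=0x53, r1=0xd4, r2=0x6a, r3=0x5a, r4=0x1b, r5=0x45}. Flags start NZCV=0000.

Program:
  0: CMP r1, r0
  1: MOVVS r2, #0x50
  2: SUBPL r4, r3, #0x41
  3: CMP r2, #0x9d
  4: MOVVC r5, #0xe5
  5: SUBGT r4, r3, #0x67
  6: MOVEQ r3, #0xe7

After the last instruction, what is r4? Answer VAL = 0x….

[0] flags=1010 → (cmp)
[1] flags=1010 VS?F → skip
[2] flags=1010 PL?F → skip
[3] flags=1001 → (cmp)
[4] flags=1001 VC?F → skip
[5] flags=1001 GT?T → r4=0xf3
[6] flags=1001 EQ?F → skip

VAL = 0xf3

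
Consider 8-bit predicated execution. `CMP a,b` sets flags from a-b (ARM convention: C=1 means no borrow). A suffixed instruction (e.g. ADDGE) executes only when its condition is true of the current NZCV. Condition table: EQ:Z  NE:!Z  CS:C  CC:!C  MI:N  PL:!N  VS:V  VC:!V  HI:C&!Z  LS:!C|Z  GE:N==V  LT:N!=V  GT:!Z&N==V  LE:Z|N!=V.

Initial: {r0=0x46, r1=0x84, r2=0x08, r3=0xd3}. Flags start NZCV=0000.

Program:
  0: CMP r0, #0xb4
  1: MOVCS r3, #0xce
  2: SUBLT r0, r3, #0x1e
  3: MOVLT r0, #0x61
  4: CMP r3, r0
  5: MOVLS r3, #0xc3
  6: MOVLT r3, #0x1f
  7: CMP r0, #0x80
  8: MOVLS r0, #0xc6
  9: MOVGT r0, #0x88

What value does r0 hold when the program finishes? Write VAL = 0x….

VAL = 0x88

0: ✓ CMP  NZCV=1001
1: · MOVCS
2: · SUBLT
3: · MOVLT
4: ✓ CMP  NZCV=1010
5: · MOVLS
6: ✓ MOVLT  r3←0x1f
7: ✓ CMP  NZCV=1001
8: ✓ MOVLS  r0←0xc6
9: ✓ MOVGT  r0←0x88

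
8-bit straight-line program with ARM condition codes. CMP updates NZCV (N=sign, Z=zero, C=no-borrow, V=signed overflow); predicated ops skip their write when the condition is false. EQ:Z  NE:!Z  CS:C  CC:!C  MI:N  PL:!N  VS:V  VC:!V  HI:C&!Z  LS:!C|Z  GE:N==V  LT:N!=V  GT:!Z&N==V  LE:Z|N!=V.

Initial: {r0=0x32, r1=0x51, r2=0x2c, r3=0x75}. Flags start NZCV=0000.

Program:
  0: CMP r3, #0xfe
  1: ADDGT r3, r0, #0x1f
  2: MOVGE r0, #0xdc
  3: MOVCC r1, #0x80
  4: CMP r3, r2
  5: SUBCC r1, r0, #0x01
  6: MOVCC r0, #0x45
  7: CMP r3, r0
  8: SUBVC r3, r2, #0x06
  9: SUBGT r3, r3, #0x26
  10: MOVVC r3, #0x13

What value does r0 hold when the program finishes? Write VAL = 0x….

VAL = 0xdc

0: ✓ CMP  NZCV=0000
1: ✓ ADDGT  r3←0x51
2: ✓ MOVGE  r0←0xdc
3: ✓ MOVCC  r1←0x80
4: ✓ CMP  NZCV=0010
5: · SUBCC
6: · MOVCC
7: ✓ CMP  NZCV=0000
8: ✓ SUBVC  r3←0x26
9: ✓ SUBGT  r3←0x00
10: ✓ MOVVC  r3←0x13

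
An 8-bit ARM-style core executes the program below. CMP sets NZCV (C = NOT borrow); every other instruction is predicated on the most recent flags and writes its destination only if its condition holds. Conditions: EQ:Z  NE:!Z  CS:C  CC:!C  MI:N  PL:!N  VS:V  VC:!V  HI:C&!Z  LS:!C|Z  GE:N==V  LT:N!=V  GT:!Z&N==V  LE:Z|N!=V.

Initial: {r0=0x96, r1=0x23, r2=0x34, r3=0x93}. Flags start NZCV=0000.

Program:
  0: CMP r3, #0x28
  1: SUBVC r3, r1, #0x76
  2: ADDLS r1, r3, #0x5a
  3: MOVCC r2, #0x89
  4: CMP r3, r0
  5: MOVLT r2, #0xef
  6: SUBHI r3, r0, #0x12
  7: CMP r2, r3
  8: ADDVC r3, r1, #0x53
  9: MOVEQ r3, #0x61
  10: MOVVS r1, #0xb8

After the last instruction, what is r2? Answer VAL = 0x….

[0] flags=0011 → (cmp)
[1] flags=0011 VC?F → skip
[2] flags=0011 LS?F → skip
[3] flags=0011 CC?F → skip
[4] flags=1000 → (cmp)
[5] flags=1000 LT?T → r2=0xef
[6] flags=1000 HI?F → skip
[7] flags=0010 → (cmp)
[8] flags=0010 VC?T → r3=0x76
[9] flags=0010 EQ?F → skip
[10] flags=0010 VS?F → skip

VAL = 0xef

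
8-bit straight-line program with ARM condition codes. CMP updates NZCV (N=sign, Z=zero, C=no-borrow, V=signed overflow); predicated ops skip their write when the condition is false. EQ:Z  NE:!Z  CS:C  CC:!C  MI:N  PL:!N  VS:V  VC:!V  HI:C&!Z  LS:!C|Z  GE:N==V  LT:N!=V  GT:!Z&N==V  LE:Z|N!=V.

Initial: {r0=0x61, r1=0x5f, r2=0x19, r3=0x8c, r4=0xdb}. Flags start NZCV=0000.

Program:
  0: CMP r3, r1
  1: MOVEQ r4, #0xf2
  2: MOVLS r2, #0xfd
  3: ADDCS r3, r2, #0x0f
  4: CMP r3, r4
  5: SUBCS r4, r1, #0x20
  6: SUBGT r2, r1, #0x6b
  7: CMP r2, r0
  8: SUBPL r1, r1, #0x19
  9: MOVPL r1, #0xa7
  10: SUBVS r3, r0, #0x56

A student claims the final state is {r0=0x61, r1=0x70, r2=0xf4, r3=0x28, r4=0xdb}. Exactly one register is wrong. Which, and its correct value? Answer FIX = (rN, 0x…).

FIX = (r1, 0x5f)

[0] flags=0011 → (cmp)
[1] flags=0011 EQ?F → skip
[2] flags=0011 LS?F → skip
[3] flags=0011 CS?T → r3=0x28
[4] flags=0000 → (cmp)
[5] flags=0000 CS?F → skip
[6] flags=0000 GT?T → r2=0xf4
[7] flags=1010 → (cmp)
[8] flags=1010 PL?F → skip
[9] flags=1010 PL?F → skip
[10] flags=1010 VS?F → skip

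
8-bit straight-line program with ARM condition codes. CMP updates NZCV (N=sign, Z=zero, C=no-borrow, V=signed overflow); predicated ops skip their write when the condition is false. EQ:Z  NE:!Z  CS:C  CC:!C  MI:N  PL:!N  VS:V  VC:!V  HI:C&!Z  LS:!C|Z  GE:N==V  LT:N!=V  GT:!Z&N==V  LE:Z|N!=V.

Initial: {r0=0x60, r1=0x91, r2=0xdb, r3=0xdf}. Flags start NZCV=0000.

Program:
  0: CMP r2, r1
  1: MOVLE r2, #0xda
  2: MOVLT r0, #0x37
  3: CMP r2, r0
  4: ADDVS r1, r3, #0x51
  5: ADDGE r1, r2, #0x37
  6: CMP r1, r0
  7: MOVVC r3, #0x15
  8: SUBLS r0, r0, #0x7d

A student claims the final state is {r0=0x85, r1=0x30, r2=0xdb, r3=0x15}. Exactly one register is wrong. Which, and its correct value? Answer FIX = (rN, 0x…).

0: ✓ CMP  NZCV=0010
1: · MOVLE
2: · MOVLT
3: ✓ CMP  NZCV=0011
4: ✓ ADDVS  r1←0x30
5: · ADDGE
6: ✓ CMP  NZCV=1000
7: ✓ MOVVC  r3←0x15
8: ✓ SUBLS  r0←0xe3

FIX = (r0, 0xe3)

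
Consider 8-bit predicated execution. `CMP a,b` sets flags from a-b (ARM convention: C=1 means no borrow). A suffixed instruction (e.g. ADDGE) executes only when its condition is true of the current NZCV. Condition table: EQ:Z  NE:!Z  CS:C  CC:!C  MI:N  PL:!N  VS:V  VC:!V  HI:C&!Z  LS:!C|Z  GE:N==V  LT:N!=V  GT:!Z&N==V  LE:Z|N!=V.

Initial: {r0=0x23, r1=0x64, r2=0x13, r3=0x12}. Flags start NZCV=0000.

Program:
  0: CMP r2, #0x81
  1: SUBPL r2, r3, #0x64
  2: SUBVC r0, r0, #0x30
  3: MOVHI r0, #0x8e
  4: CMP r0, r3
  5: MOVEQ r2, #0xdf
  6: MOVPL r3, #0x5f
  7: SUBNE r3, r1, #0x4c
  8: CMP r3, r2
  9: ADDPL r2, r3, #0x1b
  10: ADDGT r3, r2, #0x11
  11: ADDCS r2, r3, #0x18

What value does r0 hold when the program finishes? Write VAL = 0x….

VAL = 0x23

0: ✓ CMP  NZCV=1001
1: · SUBPL
2: · SUBVC
3: · MOVHI
4: ✓ CMP  NZCV=0010
5: · MOVEQ
6: ✓ MOVPL  r3←0x5f
7: ✓ SUBNE  r3←0x18
8: ✓ CMP  NZCV=0010
9: ✓ ADDPL  r2←0x33
10: ✓ ADDGT  r3←0x44
11: ✓ ADDCS  r2←0x5c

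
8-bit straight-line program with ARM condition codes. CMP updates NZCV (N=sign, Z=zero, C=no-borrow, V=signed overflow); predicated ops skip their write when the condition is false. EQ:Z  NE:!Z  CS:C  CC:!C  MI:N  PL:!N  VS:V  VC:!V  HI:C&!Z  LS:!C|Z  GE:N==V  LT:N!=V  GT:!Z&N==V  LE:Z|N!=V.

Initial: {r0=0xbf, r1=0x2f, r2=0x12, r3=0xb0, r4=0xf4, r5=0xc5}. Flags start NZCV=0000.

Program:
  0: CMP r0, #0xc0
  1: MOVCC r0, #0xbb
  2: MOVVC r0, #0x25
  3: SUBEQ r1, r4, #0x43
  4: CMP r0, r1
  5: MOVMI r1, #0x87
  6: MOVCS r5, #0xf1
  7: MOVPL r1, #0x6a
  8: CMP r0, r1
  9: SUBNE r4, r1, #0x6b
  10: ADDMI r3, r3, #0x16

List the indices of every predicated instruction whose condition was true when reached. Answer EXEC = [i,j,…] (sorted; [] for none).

EXEC = [1,2,5,9,10]

[0] flags=1000 → (cmp)
[1] flags=1000 CC?T → r0=0xbb
[2] flags=1000 VC?T → r0=0x25
[3] flags=1000 EQ?F → skip
[4] flags=1000 → (cmp)
[5] flags=1000 MI?T → r1=0x87
[6] flags=1000 CS?F → skip
[7] flags=1000 PL?F → skip
[8] flags=1001 → (cmp)
[9] flags=1001 NE?T → r4=0x1c
[10] flags=1001 MI?T → r3=0xc6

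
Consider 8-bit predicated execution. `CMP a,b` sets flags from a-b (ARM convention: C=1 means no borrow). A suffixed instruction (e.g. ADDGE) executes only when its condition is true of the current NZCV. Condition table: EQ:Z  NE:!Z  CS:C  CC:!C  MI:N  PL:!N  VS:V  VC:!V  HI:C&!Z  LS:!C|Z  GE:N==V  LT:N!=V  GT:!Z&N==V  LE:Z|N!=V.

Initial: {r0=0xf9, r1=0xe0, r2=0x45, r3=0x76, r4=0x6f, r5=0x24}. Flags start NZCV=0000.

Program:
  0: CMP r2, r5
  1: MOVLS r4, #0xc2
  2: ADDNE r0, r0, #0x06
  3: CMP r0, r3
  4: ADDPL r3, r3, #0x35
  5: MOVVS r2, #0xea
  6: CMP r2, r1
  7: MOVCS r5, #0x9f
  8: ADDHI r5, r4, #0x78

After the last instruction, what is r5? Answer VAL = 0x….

0: ✓ CMP  NZCV=0010
1: · MOVLS
2: ✓ ADDNE  r0←0xff
3: ✓ CMP  NZCV=1010
4: · ADDPL
5: · MOVVS
6: ✓ CMP  NZCV=0000
7: · MOVCS
8: · ADDHI

VAL = 0x24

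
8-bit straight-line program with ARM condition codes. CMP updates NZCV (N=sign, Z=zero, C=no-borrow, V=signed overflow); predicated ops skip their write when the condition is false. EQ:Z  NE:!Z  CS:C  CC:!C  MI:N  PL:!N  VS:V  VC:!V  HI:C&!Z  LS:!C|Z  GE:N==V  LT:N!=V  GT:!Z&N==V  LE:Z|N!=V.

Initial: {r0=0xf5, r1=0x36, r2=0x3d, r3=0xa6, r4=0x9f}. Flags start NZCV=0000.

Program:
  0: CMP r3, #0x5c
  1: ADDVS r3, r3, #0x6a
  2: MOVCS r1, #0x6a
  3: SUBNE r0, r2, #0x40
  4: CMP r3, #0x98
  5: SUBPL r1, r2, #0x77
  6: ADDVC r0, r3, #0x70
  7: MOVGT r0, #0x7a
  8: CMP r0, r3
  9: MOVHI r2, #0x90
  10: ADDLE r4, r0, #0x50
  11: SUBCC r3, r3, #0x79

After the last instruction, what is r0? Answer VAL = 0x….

VAL = 0x7a

[0] flags=0011 → (cmp)
[1] flags=0011 VS?T → r3=0x10
[2] flags=0011 CS?T → r1=0x6a
[3] flags=0011 NE?T → r0=0xfd
[4] flags=0000 → (cmp)
[5] flags=0000 PL?T → r1=0xc6
[6] flags=0000 VC?T → r0=0x80
[7] flags=0000 GT?T → r0=0x7a
[8] flags=0010 → (cmp)
[9] flags=0010 HI?T → r2=0x90
[10] flags=0010 LE?F → skip
[11] flags=0010 CC?F → skip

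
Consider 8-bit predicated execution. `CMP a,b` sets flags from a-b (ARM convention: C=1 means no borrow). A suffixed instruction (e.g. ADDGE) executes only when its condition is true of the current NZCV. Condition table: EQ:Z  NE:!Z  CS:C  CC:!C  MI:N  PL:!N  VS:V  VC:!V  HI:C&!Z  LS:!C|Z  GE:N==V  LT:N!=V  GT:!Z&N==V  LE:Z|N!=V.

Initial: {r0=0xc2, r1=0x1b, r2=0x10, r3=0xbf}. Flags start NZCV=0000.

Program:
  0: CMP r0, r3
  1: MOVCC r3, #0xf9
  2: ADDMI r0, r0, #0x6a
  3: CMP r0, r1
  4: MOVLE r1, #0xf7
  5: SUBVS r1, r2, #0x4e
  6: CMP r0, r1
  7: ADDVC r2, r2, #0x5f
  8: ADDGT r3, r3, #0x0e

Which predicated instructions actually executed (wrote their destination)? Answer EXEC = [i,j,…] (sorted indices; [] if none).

[0] flags=0010 → (cmp)
[1] flags=0010 CC?F → skip
[2] flags=0010 MI?F → skip
[3] flags=1010 → (cmp)
[4] flags=1010 LE?T → r1=0xf7
[5] flags=1010 VS?F → skip
[6] flags=1000 → (cmp)
[7] flags=1000 VC?T → r2=0x6f
[8] flags=1000 GT?F → skip

EXEC = [4,7]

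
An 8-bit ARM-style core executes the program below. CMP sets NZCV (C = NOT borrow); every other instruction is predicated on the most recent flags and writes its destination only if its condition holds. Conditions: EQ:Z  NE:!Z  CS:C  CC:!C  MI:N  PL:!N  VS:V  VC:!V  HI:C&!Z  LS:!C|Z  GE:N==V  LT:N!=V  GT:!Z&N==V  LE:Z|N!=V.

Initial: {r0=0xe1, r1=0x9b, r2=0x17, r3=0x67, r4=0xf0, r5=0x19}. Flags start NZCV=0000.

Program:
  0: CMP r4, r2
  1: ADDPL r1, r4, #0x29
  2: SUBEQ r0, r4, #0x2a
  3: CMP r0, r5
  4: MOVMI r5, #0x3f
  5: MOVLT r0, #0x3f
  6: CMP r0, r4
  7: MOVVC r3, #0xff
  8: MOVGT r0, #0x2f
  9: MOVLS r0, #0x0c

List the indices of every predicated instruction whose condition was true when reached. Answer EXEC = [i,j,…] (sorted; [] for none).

0: ✓ CMP  NZCV=1010
1: · ADDPL
2: · SUBEQ
3: ✓ CMP  NZCV=1010
4: ✓ MOVMI  r5←0x3f
5: ✓ MOVLT  r0←0x3f
6: ✓ CMP  NZCV=0000
7: ✓ MOVVC  r3←0xff
8: ✓ MOVGT  r0←0x2f
9: ✓ MOVLS  r0←0x0c

EXEC = [4,5,7,8,9]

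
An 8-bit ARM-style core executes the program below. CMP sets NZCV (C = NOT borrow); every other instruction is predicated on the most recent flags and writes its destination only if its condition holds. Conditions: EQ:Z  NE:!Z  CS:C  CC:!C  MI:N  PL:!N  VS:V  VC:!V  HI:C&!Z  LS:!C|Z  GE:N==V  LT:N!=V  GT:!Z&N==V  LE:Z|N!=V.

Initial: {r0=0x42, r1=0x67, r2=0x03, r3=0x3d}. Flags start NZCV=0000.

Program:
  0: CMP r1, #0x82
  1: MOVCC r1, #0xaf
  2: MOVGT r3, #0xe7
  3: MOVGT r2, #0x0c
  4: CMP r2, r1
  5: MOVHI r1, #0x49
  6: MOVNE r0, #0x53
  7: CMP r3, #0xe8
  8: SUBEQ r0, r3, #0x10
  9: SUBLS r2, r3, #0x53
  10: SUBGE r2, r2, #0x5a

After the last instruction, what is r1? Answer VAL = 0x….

VAL = 0xaf

[0] flags=1001 → (cmp)
[1] flags=1001 CC?T → r1=0xaf
[2] flags=1001 GT?T → r3=0xe7
[3] flags=1001 GT?T → r2=0x0c
[4] flags=0000 → (cmp)
[5] flags=0000 HI?F → skip
[6] flags=0000 NE?T → r0=0x53
[7] flags=1000 → (cmp)
[8] flags=1000 EQ?F → skip
[9] flags=1000 LS?T → r2=0x94
[10] flags=1000 GE?F → skip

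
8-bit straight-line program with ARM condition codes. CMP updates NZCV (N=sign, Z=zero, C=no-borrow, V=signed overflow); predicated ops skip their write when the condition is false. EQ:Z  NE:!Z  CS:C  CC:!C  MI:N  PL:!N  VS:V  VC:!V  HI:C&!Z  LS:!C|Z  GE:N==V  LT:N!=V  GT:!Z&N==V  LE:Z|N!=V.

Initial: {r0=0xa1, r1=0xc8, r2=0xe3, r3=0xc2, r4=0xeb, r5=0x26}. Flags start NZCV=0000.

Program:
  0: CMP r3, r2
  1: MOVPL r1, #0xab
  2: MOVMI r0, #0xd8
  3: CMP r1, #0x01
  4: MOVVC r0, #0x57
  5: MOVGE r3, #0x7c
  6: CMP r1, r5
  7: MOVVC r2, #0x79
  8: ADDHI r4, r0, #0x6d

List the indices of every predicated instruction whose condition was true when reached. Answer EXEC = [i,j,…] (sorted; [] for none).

0: ✓ CMP  NZCV=1000
1: · MOVPL
2: ✓ MOVMI  r0←0xd8
3: ✓ CMP  NZCV=1010
4: ✓ MOVVC  r0←0x57
5: · MOVGE
6: ✓ CMP  NZCV=1010
7: ✓ MOVVC  r2←0x79
8: ✓ ADDHI  r4←0xc4

EXEC = [2,4,7,8]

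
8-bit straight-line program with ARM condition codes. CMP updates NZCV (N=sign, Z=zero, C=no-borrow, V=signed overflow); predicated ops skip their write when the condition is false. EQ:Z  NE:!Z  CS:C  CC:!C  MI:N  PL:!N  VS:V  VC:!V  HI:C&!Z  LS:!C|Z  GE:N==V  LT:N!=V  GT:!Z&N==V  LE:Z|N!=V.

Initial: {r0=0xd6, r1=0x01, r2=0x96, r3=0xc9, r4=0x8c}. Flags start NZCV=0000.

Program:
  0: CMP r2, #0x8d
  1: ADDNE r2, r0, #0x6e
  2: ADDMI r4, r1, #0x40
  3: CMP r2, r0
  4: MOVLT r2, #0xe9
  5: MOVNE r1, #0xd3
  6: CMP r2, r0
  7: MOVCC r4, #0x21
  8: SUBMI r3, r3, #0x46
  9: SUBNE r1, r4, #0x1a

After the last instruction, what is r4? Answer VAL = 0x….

VAL = 0x21

[0] flags=0010 → (cmp)
[1] flags=0010 NE?T → r2=0x44
[2] flags=0010 MI?F → skip
[3] flags=0000 → (cmp)
[4] flags=0000 LT?F → skip
[5] flags=0000 NE?T → r1=0xd3
[6] flags=0000 → (cmp)
[7] flags=0000 CC?T → r4=0x21
[8] flags=0000 MI?F → skip
[9] flags=0000 NE?T → r1=0x07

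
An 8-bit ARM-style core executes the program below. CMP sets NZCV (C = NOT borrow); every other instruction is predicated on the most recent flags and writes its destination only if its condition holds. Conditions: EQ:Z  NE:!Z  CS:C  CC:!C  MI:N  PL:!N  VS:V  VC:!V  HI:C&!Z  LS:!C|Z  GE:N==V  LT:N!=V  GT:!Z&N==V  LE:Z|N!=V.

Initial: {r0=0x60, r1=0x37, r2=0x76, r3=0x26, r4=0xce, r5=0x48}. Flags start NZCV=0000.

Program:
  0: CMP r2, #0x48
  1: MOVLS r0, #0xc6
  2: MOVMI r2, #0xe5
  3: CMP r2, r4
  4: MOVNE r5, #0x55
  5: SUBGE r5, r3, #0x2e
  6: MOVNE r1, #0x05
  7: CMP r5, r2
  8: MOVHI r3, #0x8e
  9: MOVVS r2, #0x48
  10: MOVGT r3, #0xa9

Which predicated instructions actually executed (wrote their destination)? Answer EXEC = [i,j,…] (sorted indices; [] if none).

EXEC = [4,5,6,8]

[0] flags=0010 → (cmp)
[1] flags=0010 LS?F → skip
[2] flags=0010 MI?F → skip
[3] flags=1001 → (cmp)
[4] flags=1001 NE?T → r5=0x55
[5] flags=1001 GE?T → r5=0xf8
[6] flags=1001 NE?T → r1=0x05
[7] flags=1010 → (cmp)
[8] flags=1010 HI?T → r3=0x8e
[9] flags=1010 VS?F → skip
[10] flags=1010 GT?F → skip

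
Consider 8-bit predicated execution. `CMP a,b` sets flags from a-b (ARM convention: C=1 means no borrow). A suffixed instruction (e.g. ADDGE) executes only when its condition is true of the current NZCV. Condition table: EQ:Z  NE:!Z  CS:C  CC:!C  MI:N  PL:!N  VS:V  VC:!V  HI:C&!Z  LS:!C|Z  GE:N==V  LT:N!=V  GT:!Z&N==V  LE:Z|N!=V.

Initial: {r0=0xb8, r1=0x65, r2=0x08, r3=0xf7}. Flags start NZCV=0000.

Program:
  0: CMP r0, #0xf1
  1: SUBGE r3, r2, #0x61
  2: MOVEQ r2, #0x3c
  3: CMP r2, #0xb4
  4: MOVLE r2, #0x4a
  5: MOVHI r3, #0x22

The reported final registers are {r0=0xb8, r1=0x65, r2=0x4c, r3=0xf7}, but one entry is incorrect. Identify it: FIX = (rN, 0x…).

FIX = (r2, 0x08)

0: ✓ CMP  NZCV=1000
1: · SUBGE
2: · MOVEQ
3: ✓ CMP  NZCV=0000
4: · MOVLE
5: · MOVHI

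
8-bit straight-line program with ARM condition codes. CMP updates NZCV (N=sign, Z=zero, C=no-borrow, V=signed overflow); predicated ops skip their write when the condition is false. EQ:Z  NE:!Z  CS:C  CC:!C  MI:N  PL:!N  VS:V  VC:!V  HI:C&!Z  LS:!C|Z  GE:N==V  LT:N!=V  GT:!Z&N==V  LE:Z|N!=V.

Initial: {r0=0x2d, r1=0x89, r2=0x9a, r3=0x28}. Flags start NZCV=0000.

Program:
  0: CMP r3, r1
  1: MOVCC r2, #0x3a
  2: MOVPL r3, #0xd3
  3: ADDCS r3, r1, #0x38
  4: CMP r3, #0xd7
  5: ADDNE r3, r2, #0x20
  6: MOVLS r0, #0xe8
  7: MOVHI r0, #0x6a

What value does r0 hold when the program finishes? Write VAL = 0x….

[0] flags=1001 → (cmp)
[1] flags=1001 CC?T → r2=0x3a
[2] flags=1001 PL?F → skip
[3] flags=1001 CS?F → skip
[4] flags=0000 → (cmp)
[5] flags=0000 NE?T → r3=0x5a
[6] flags=0000 LS?T → r0=0xe8
[7] flags=0000 HI?F → skip

VAL = 0xe8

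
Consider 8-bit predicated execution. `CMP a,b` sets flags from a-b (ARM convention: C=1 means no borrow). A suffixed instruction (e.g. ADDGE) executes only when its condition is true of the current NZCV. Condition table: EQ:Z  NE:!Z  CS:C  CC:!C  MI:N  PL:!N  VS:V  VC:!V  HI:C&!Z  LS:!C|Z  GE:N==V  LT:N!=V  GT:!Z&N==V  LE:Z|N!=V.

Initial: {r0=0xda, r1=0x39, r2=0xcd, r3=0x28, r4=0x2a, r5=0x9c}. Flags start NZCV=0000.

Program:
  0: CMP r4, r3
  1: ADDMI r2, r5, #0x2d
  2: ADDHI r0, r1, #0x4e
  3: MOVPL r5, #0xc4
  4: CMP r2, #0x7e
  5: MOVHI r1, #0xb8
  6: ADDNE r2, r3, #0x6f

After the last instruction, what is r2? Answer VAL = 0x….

VAL = 0x97

[0] flags=0010 → (cmp)
[1] flags=0010 MI?F → skip
[2] flags=0010 HI?T → r0=0x87
[3] flags=0010 PL?T → r5=0xc4
[4] flags=0011 → (cmp)
[5] flags=0011 HI?T → r1=0xb8
[6] flags=0011 NE?T → r2=0x97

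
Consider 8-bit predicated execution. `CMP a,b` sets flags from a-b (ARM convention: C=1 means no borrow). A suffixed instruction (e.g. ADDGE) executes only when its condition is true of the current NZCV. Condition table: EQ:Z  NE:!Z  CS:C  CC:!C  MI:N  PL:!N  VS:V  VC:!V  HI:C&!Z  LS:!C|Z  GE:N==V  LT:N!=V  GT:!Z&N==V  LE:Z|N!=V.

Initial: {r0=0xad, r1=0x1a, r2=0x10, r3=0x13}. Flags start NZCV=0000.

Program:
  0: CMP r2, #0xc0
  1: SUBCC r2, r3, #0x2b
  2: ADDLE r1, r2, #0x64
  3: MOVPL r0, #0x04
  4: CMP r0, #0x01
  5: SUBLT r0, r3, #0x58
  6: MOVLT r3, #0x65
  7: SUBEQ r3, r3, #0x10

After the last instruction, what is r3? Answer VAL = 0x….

0: ✓ CMP  NZCV=0000
1: ✓ SUBCC  r2←0xe8
2: · ADDLE
3: ✓ MOVPL  r0←0x04
4: ✓ CMP  NZCV=0010
5: · SUBLT
6: · MOVLT
7: · SUBEQ

VAL = 0x13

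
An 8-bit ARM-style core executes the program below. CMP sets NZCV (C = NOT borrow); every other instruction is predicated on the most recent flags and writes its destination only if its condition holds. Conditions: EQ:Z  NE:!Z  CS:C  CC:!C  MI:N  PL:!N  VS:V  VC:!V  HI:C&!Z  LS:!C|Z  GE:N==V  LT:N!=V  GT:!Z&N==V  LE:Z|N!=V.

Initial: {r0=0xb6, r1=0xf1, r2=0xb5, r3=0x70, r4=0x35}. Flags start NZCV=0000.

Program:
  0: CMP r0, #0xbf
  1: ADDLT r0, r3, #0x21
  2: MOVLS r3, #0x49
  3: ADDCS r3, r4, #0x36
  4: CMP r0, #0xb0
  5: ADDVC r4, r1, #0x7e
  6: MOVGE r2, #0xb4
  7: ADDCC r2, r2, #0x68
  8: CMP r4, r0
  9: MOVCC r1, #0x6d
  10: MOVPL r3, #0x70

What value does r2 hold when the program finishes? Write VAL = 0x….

0: ✓ CMP  NZCV=1000
1: ✓ ADDLT  r0←0x91
2: ✓ MOVLS  r3←0x49
3: · ADDCS
4: ✓ CMP  NZCV=1000
5: ✓ ADDVC  r4←0x6f
6: · MOVGE
7: ✓ ADDCC  r2←0x1d
8: ✓ CMP  NZCV=1001
9: ✓ MOVCC  r1←0x6d
10: · MOVPL

VAL = 0x1d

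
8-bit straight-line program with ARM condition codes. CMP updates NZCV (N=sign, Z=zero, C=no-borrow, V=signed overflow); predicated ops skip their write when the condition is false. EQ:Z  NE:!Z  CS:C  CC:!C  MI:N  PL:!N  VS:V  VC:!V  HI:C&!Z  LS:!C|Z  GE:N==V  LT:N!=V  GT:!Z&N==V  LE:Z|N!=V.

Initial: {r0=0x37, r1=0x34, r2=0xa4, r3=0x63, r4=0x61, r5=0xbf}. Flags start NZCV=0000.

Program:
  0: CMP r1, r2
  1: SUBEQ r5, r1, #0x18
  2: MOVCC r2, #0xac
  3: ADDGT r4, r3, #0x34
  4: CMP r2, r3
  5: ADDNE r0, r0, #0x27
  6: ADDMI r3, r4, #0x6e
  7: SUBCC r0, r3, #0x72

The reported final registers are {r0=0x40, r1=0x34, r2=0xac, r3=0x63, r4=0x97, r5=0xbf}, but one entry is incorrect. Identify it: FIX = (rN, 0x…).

FIX = (r0, 0x5e)

0: ✓ CMP  NZCV=1001
1: · SUBEQ
2: ✓ MOVCC  r2←0xac
3: ✓ ADDGT  r4←0x97
4: ✓ CMP  NZCV=0011
5: ✓ ADDNE  r0←0x5e
6: · ADDMI
7: · SUBCC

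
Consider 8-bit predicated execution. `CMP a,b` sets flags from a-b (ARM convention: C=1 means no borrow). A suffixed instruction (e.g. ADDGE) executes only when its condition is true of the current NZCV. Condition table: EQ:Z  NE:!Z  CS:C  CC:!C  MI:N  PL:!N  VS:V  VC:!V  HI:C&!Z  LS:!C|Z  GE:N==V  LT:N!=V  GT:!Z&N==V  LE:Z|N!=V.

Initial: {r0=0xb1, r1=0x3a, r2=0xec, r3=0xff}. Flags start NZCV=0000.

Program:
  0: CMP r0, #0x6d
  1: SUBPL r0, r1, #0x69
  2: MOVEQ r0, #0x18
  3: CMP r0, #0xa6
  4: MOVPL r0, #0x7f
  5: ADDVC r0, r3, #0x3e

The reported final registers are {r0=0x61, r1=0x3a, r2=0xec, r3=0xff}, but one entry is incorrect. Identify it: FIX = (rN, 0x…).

FIX = (r0, 0x3d)

[0] flags=0011 → (cmp)
[1] flags=0011 PL?T → r0=0xd1
[2] flags=0011 EQ?F → skip
[3] flags=0010 → (cmp)
[4] flags=0010 PL?T → r0=0x7f
[5] flags=0010 VC?T → r0=0x3d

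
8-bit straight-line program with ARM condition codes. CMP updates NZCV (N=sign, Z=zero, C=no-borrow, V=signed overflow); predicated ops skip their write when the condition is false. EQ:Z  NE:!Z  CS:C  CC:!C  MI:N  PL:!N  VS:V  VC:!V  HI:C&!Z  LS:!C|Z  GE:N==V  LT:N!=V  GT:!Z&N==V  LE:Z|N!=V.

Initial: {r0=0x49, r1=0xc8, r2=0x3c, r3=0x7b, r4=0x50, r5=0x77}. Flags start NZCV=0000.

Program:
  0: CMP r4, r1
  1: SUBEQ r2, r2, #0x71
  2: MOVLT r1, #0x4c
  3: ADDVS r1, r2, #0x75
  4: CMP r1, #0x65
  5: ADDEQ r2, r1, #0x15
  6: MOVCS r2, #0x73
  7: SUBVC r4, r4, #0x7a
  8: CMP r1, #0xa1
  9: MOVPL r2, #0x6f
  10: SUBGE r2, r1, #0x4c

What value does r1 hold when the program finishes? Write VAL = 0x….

VAL = 0xb1

[0] flags=1001 → (cmp)
[1] flags=1001 EQ?F → skip
[2] flags=1001 LT?F → skip
[3] flags=1001 VS?T → r1=0xb1
[4] flags=0011 → (cmp)
[5] flags=0011 EQ?F → skip
[6] flags=0011 CS?T → r2=0x73
[7] flags=0011 VC?F → skip
[8] flags=0010 → (cmp)
[9] flags=0010 PL?T → r2=0x6f
[10] flags=0010 GE?T → r2=0x65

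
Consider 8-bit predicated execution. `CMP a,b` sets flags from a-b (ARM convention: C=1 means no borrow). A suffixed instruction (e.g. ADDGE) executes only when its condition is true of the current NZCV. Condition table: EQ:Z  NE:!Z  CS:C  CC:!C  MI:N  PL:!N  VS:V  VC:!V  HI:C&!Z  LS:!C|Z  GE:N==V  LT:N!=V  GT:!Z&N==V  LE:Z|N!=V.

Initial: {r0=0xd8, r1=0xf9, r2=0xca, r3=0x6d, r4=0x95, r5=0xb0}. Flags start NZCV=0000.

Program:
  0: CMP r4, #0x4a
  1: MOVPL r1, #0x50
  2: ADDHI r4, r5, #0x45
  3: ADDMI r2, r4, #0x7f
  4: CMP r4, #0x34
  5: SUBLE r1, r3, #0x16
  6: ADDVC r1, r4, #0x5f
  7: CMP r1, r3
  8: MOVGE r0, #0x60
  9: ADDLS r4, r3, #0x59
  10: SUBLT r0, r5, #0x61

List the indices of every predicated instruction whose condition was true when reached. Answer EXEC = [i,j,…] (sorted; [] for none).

0: ✓ CMP  NZCV=0011
1: ✓ MOVPL  r1←0x50
2: ✓ ADDHI  r4←0xf5
3: · ADDMI
4: ✓ CMP  NZCV=1010
5: ✓ SUBLE  r1←0x57
6: ✓ ADDVC  r1←0x54
7: ✓ CMP  NZCV=1000
8: · MOVGE
9: ✓ ADDLS  r4←0xc6
10: ✓ SUBLT  r0←0x4f

EXEC = [1,2,5,6,9,10]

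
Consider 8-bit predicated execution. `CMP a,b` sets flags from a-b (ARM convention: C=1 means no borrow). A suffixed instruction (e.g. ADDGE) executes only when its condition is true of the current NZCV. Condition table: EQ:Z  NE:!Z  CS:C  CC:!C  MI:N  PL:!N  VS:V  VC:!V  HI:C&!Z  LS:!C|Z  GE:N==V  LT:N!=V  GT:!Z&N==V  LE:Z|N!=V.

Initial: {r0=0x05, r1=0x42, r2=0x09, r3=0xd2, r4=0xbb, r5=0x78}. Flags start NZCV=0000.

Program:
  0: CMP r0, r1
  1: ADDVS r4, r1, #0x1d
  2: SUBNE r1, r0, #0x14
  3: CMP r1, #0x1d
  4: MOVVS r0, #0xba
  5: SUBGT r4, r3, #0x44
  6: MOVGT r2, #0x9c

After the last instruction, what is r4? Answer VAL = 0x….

[0] flags=1000 → (cmp)
[1] flags=1000 VS?F → skip
[2] flags=1000 NE?T → r1=0xf1
[3] flags=1010 → (cmp)
[4] flags=1010 VS?F → skip
[5] flags=1010 GT?F → skip
[6] flags=1010 GT?F → skip

VAL = 0xbb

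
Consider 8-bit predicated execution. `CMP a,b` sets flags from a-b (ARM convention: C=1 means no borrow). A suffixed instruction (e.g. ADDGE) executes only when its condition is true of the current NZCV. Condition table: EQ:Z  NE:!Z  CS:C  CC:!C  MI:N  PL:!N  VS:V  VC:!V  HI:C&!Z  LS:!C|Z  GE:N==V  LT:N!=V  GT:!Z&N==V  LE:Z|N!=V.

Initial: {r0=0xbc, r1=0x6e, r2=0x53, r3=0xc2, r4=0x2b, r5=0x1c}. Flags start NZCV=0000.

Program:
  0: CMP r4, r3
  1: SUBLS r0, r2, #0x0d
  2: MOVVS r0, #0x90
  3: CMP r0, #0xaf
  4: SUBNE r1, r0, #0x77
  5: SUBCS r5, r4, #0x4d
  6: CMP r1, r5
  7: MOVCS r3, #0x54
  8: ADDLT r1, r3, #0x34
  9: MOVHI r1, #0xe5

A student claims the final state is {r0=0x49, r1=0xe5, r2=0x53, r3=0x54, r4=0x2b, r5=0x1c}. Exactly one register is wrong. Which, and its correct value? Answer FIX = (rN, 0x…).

0: ✓ CMP  NZCV=0000
1: ✓ SUBLS  r0←0x46
2: · MOVVS
3: ✓ CMP  NZCV=1001
4: ✓ SUBNE  r1←0xcf
5: · SUBCS
6: ✓ CMP  NZCV=1010
7: ✓ MOVCS  r3←0x54
8: ✓ ADDLT  r1←0x88
9: ✓ MOVHI  r1←0xe5

FIX = (r0, 0x46)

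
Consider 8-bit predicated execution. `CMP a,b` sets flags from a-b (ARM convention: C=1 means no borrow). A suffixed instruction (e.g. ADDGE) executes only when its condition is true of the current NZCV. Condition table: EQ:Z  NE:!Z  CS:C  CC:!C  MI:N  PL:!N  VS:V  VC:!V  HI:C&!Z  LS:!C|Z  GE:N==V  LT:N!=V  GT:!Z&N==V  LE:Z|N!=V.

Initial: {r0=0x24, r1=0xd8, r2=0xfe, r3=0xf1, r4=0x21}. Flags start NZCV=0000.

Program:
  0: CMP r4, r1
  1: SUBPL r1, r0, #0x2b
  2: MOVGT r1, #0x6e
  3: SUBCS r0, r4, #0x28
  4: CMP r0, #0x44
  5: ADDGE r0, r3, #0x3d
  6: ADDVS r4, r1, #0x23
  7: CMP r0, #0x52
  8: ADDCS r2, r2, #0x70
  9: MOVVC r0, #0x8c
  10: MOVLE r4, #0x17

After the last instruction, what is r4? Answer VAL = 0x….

0: ✓ CMP  NZCV=0000
1: ✓ SUBPL  r1←0xf9
2: ✓ MOVGT  r1←0x6e
3: · SUBCS
4: ✓ CMP  NZCV=1000
5: · ADDGE
6: · ADDVS
7: ✓ CMP  NZCV=1000
8: · ADDCS
9: ✓ MOVVC  r0←0x8c
10: ✓ MOVLE  r4←0x17

VAL = 0x17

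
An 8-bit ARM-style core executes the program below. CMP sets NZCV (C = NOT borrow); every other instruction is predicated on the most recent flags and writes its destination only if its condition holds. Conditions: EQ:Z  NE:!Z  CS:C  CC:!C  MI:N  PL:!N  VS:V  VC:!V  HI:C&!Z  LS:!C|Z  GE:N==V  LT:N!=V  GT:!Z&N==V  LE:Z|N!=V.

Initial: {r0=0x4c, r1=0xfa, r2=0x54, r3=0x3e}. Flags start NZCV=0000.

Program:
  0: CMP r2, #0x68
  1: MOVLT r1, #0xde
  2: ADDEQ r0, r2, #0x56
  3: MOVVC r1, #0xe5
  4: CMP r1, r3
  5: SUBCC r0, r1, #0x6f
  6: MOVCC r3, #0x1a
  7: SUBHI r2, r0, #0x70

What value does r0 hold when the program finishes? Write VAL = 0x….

0: ✓ CMP  NZCV=1000
1: ✓ MOVLT  r1←0xde
2: · ADDEQ
3: ✓ MOVVC  r1←0xe5
4: ✓ CMP  NZCV=1010
5: · SUBCC
6: · MOVCC
7: ✓ SUBHI  r2←0xdc

VAL = 0x4c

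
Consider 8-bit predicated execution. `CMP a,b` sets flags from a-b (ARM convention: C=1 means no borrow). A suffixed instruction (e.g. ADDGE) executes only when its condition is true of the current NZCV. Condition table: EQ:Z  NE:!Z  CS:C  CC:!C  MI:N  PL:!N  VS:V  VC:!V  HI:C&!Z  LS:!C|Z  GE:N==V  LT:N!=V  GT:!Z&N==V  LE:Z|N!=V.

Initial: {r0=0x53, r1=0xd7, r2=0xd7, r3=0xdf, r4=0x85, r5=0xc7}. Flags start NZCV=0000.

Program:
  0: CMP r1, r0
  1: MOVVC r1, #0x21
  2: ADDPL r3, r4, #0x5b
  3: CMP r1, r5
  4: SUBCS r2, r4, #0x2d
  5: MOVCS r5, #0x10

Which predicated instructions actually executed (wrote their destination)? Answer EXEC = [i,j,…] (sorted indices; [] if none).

[0] flags=1010 → (cmp)
[1] flags=1010 VC?T → r1=0x21
[2] flags=1010 PL?F → skip
[3] flags=0000 → (cmp)
[4] flags=0000 CS?F → skip
[5] flags=0000 CS?F → skip

EXEC = [1]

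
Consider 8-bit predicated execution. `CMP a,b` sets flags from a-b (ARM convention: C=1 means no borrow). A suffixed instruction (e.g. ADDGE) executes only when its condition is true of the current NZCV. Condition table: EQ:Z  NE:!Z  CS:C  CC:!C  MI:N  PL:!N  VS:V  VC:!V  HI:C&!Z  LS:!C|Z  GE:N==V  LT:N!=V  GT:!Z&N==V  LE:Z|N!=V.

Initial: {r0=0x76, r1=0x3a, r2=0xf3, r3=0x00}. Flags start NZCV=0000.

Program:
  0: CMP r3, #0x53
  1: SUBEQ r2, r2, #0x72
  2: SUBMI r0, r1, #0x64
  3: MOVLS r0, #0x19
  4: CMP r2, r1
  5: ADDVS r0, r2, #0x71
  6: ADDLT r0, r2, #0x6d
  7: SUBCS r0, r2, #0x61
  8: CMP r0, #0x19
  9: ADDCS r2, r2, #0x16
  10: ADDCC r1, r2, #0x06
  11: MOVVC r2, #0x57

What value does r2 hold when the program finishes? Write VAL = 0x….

VAL = 0x09

0: ✓ CMP  NZCV=1000
1: · SUBEQ
2: ✓ SUBMI  r0←0xd6
3: ✓ MOVLS  r0←0x19
4: ✓ CMP  NZCV=1010
5: · ADDVS
6: ✓ ADDLT  r0←0x60
7: ✓ SUBCS  r0←0x92
8: ✓ CMP  NZCV=0011
9: ✓ ADDCS  r2←0x09
10: · ADDCC
11: · MOVVC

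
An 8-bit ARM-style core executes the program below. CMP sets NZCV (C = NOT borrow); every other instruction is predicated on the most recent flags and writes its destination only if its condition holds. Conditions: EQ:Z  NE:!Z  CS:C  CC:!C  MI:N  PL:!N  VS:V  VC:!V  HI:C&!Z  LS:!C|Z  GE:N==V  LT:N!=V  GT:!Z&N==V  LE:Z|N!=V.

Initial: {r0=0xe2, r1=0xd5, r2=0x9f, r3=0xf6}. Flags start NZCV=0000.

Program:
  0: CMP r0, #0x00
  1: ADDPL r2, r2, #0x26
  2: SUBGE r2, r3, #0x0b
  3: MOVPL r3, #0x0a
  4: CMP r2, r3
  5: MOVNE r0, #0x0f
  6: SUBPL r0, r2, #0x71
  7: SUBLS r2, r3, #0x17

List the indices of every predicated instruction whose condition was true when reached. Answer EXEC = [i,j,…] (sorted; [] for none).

EXEC = [5,7]

[0] flags=1010 → (cmp)
[1] flags=1010 PL?F → skip
[2] flags=1010 GE?F → skip
[3] flags=1010 PL?F → skip
[4] flags=1000 → (cmp)
[5] flags=1000 NE?T → r0=0x0f
[6] flags=1000 PL?F → skip
[7] flags=1000 LS?T → r2=0xdf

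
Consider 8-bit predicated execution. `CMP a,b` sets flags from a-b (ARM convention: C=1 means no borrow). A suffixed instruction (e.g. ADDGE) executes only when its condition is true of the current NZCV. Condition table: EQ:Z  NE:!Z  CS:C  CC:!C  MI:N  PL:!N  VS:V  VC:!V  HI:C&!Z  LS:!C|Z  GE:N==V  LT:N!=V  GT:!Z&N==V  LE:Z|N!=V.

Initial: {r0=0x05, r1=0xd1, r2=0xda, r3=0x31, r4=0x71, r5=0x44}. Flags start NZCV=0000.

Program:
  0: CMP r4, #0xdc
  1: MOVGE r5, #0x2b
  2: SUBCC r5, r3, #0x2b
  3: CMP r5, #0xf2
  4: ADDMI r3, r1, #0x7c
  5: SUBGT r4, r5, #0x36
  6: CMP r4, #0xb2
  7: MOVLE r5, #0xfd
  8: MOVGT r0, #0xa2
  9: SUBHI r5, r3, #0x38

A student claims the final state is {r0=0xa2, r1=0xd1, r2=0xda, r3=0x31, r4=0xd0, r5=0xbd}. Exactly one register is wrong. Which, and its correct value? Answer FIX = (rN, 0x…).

FIX = (r5, 0xf9)

0: ✓ CMP  NZCV=1001
1: ✓ MOVGE  r5←0x2b
2: ✓ SUBCC  r5←0x06
3: ✓ CMP  NZCV=0000
4: · ADDMI
5: ✓ SUBGT  r4←0xd0
6: ✓ CMP  NZCV=0010
7: · MOVLE
8: ✓ MOVGT  r0←0xa2
9: ✓ SUBHI  r5←0xf9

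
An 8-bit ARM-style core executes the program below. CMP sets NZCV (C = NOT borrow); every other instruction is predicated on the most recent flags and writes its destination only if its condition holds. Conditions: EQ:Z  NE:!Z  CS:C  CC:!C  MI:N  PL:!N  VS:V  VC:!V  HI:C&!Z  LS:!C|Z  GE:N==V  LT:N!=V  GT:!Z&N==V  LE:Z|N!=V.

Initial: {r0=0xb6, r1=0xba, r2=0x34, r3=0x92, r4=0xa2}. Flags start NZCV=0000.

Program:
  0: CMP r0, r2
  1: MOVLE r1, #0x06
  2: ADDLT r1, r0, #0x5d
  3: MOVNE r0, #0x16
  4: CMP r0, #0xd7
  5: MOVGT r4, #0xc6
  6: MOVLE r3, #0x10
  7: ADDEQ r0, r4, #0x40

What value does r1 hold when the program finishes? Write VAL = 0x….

[0] flags=1010 → (cmp)
[1] flags=1010 LE?T → r1=0x06
[2] flags=1010 LT?T → r1=0x13
[3] flags=1010 NE?T → r0=0x16
[4] flags=0000 → (cmp)
[5] flags=0000 GT?T → r4=0xc6
[6] flags=0000 LE?F → skip
[7] flags=0000 EQ?F → skip

VAL = 0x13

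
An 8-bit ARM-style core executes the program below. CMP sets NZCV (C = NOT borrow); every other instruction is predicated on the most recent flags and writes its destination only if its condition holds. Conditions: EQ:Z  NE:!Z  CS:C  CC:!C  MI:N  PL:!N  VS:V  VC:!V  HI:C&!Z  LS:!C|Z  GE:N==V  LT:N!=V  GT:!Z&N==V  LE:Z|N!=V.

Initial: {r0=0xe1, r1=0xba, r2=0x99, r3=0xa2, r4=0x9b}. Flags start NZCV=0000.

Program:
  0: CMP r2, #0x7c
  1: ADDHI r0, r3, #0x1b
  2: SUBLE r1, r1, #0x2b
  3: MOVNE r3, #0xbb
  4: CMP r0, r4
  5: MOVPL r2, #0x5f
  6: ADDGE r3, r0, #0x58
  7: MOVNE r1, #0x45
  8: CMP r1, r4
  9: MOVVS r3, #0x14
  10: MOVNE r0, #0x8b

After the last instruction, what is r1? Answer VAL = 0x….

VAL = 0x45

0: ✓ CMP  NZCV=0011
1: ✓ ADDHI  r0←0xbd
2: ✓ SUBLE  r1←0x8f
3: ✓ MOVNE  r3←0xbb
4: ✓ CMP  NZCV=0010
5: ✓ MOVPL  r2←0x5f
6: ✓ ADDGE  r3←0x15
7: ✓ MOVNE  r1←0x45
8: ✓ CMP  NZCV=1001
9: ✓ MOVVS  r3←0x14
10: ✓ MOVNE  r0←0x8b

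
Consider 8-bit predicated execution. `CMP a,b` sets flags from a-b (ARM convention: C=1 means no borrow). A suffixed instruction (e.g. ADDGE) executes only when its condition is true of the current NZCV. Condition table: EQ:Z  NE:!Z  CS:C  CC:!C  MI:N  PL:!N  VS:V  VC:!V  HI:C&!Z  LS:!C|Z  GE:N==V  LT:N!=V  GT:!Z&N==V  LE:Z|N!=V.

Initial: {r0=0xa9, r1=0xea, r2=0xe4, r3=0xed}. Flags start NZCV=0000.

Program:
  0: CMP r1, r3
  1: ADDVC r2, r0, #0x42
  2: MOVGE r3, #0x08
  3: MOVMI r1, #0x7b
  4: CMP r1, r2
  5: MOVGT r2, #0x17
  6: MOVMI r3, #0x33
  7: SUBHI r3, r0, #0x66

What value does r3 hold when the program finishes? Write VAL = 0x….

0: ✓ CMP  NZCV=1000
1: ✓ ADDVC  r2←0xeb
2: · MOVGE
3: ✓ MOVMI  r1←0x7b
4: ✓ CMP  NZCV=1001
5: ✓ MOVGT  r2←0x17
6: ✓ MOVMI  r3←0x33
7: · SUBHI

VAL = 0x33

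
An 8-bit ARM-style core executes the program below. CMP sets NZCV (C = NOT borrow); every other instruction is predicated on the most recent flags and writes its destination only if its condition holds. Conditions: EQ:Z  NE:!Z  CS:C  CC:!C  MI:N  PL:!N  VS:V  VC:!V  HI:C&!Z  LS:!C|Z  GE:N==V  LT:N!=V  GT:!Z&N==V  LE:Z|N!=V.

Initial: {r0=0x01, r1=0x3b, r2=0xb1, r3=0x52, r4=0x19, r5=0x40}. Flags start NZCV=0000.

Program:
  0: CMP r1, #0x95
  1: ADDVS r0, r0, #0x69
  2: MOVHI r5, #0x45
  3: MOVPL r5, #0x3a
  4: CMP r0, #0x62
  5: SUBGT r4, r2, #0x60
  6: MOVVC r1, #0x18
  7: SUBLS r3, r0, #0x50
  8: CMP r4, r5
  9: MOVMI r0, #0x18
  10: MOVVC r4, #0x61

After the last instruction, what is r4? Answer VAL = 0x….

0: ✓ CMP  NZCV=1001
1: ✓ ADDVS  r0←0x6a
2: · MOVHI
3: · MOVPL
4: ✓ CMP  NZCV=0010
5: ✓ SUBGT  r4←0x51
6: ✓ MOVVC  r1←0x18
7: · SUBLS
8: ✓ CMP  NZCV=0010
9: · MOVMI
10: ✓ MOVVC  r4←0x61

VAL = 0x61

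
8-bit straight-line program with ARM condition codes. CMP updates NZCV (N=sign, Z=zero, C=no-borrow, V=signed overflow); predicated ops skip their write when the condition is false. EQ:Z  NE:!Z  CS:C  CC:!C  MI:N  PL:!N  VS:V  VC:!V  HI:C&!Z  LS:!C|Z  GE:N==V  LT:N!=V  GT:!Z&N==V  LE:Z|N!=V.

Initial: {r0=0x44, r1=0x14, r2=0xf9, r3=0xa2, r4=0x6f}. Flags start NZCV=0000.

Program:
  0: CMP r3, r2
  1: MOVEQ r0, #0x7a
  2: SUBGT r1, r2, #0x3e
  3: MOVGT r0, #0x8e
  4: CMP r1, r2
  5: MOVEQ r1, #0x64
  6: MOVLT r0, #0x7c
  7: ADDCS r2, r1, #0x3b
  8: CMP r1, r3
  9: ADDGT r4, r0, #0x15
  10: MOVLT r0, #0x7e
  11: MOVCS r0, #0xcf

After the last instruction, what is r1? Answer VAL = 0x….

VAL = 0x14

0: ✓ CMP  NZCV=1000
1: · MOVEQ
2: · SUBGT
3: · MOVGT
4: ✓ CMP  NZCV=0000
5: · MOVEQ
6: · MOVLT
7: · ADDCS
8: ✓ CMP  NZCV=0000
9: ✓ ADDGT  r4←0x59
10: · MOVLT
11: · MOVCS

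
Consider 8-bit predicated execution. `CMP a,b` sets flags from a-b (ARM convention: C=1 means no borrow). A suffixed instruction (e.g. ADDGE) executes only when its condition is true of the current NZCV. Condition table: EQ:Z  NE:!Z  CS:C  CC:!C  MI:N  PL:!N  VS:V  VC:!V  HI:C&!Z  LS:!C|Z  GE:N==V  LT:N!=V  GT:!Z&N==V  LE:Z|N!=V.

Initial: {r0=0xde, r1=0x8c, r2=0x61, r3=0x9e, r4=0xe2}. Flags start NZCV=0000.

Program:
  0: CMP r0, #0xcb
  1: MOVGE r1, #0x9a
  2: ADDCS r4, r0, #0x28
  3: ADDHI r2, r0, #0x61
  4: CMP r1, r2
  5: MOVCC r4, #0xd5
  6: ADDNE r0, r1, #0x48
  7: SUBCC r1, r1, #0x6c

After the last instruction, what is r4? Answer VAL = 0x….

VAL = 0x06

[0] flags=0010 → (cmp)
[1] flags=0010 GE?T → r1=0x9a
[2] flags=0010 CS?T → r4=0x06
[3] flags=0010 HI?T → r2=0x3f
[4] flags=0011 → (cmp)
[5] flags=0011 CC?F → skip
[6] flags=0011 NE?T → r0=0xe2
[7] flags=0011 CC?F → skip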